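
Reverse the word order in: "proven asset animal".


Original: "proven asset animal"
Words (1..n): proven | asset | animal
Reversed (n..1): animal | asset | proven
Result = "animal asset proven"


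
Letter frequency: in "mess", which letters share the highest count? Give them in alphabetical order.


Word: "mess"
Letter counts:
  'e': 1
  'm': 1
  's': 2
Maximum count = 2
Most frequent = 's' (2 times each)


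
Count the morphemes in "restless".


Word: "restless"
Morphemes: rest + -less
Each morpheme carries meaning
= 2 morphemes


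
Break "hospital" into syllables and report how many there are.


Word: "hospital"
Syllable breakdown: hos / pi / tal
Counting: 3 parts
= 3 syllables


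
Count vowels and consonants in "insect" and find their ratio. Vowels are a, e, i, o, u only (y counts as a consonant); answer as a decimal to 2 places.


Word: "insect"
Vowels (a,e,i,o,u): 2
Consonants: 4
Ratio = 2/4
= 0.50


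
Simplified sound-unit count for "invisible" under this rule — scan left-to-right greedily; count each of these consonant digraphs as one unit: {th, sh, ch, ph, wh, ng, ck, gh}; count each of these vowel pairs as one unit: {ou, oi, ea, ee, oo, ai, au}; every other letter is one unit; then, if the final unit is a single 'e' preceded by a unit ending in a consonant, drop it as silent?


Word: "invisible" (9 letters)
Left-to-right scan:
  (1) 'i' (letter)
  (2) 'n' (letter)
  (3) 'v' (letter)
  (4) 'i' (letter)
  (5) 's' (letter)
  (6) 'i' (letter)
  (7) 'b' (letter)
  (8) 'l' (letter)
  (9) 'e' (letter)
Units from scan: 9
Final unit is 'e' after a consonant -> drop as silent (-1)
Sound units = 8 units


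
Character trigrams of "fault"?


Word: "fault" (length 5)
Number of trigrams = 5 - 3 + 1 = 3
  Position 0: "fau"
  Position 1: "aul"
  Position 2: "ult"
Trigrams = "fau", "aul", "ult"


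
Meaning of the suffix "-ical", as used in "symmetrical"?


Suffix: -ical
Example: symmetrical (symmetry + -ical, with a spelling change)
Meaning = relating to


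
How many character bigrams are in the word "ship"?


Word: "ship" (length 4)
Number of 2-grams = length - 2 + 1 = 4 - 2 + 1
= 3


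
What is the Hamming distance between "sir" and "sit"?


Comparing character by character (same length = 3):
  Pos 0: 's' vs 's' =
  Pos 1: 'i' vs 'i' =
  Pos 2: 'r' vs 't' !=
Hamming distance = 1


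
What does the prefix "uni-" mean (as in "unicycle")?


Prefix: uni-
Example: unicycle (uni- + cycle)
Meaning = one


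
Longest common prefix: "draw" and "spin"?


Word 1: "draw"
Word 2: "spin"
Comparing from start:
  Pos 0: 'd' != 's' (stop)
LCP = "" (length 0)


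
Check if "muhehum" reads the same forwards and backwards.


Word: "muhehum"
Reversed: "muhehum"
Forward == Backward? muhehum == muhehum
Palindrome = Yes


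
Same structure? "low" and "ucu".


Pattern of "low": [0, 1, 2]
Pattern of "ucu": [0, 1, 0]
Patterns do not match
Same pattern = No


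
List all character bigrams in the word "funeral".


Word: "funeral" (length 7)
Number of bigrams = 7 - 2 + 1 = 6
  Position 0: "fu"
  Position 1: "un"
  Position 2: "ne"
  Position 3: "er"
  Position 4: "ra"
  Position 5: "al"
Bigrams = "fu", "un", "ne", "er", "ra", "al"


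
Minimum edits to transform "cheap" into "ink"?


Word 1: "cheap" (length 5)
Word 2: "ink" (length 3)
One optimal edit sequence (insert/delete/substitute each cost 1):
  1. delete 'c'  (+1)
  2. delete 'h'  (+1)
  3. substitute 'e' -> 'i'  (+1)
  4. substitute 'a' -> 'n'  (+1)
  5. substitute 'p' -> 'k'  (+1)
Total edit operations: 5
Edit distance = 5


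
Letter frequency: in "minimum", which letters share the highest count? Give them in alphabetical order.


Word: "minimum"
Letter counts:
  'i': 2
  'm': 3
  'n': 1
  'u': 1
Maximum count = 3
Most frequent = 'm' (3 times each)


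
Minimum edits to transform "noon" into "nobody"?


Word 1: "noon" (length 4)
Word 2: "nobody" (length 6)
One optimal edit sequence (insert/delete/substitute each cost 1):
  1. keep 'n'
  2. keep 'o'
  3. insert 'b'  (+1)
  4. keep 'o'
  5. insert 'd'  (+1)
  6. substitute 'n' -> 'y'  (+1)
Total edit operations: 3
Edit distance = 3


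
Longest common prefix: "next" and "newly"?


Word 1: "next"
Word 2: "newly"
Comparing from start:
  Pos 0: 'n' == 'n'
  Pos 1: 'e' == 'e'
  Pos 2: 'x' != 'w' (stop)
LCP = "ne" (length 2)


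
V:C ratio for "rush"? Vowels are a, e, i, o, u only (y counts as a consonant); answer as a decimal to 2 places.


Word: "rush"
Vowels (a,e,i,o,u): 1
Consonants: 3
Ratio = 1/3
= 0.33


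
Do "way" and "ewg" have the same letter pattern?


Pattern of "way": [0, 1, 2]
Pattern of "ewg": [0, 1, 2]
Patterns match
Same pattern = Yes


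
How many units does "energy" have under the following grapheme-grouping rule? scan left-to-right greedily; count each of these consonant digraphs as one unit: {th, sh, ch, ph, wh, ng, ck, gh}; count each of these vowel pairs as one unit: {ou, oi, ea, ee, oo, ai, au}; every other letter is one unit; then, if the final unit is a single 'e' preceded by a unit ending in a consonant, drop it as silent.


Word: "energy" (6 letters)
Left-to-right scan:
  (1) 'e' (letter)
  (2) 'n' (letter)
  (3) 'e' (letter)
  (4) 'r' (letter)
  (5) 'g' (letter)
  (6) 'y' (letter)
Units from scan: 6
Sound units = 6 units


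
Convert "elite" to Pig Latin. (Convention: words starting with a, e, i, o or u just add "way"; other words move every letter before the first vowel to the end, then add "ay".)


Word: "elite"
Starts with vowel → add 'way'
Pig Latin = "eliteway"


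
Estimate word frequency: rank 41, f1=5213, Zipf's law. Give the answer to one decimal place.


Zipf's law: f(r) = f(1) / r
f(1) = 5213
f(41) = 5213 / 41
= 127.1 occurrences


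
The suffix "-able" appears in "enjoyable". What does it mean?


Suffix: -able
Example: enjoyable (enjoy + -able)
Meaning = capable of


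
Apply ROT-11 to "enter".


Word: "enter"
Shift: 11
Each letter → (letter + shift) mod 26:
  'e' (4) + 11 = 15 → 'p'
  'n' (13) + 11 = 24 → 'y'
  't' (19) + 11 = 4 → 'e'
  'e' (4) + 11 = 15 → 'p'
  'r' (17) + 11 = 2 → 'c'
Result = "pyepc"


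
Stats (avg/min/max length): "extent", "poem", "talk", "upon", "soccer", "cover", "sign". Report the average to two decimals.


Lengths: "extent"=6, "poem"=4, "talk"=4, "upon"=4, "soccer"=6, "cover"=5, "sign"=4
Sum = 33, Count = 7
Average = 33/7 = 4.71
= avg=4.71, min=4, max=6


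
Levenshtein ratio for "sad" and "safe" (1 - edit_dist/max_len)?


Word 1: "sad" (length 3)
Word 2: "safe" (length 4)
One optimal edit sequence:
  1. keep 's'
  2. keep 'a'
  3. insert 'f'  (+1)
  4. substitute 'd' -> 'e'  (+1)
Edit distance = 2
Max length = max(3, 4) = 4
Similarity = 1 - 2/4
= 0.5000


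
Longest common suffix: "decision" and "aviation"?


Word 1: "decision"
Word 2: "aviation"
Comparing from end:
  Pos -1: 'n' == 'n'
  Pos -2: 'o' == 'o'
  Pos -3: 'i' == 'i'
  Pos -4: 's' != 't' (stop)
LCS = "ion" (length 3)


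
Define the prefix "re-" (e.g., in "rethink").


Prefix: re-
As in: rethink -> re- + think
Meaning = again


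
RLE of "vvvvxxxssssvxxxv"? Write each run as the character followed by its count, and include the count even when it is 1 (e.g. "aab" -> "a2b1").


String: "vvvvxxxssssvxxxv"
Scanning for consecutive runs:
  'v' x 4
  'x' x 3
  's' x 4
  'v' x 1
  'x' x 3
  'v' x 1
RLE = "v4x3s4v1x3v1"


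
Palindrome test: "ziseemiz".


Word: "ziseemiz"
Reversed: "zimeesiz"
Forward == Backward? ziseemiz != zimeesiz
Palindrome = No


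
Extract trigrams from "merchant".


Word: "merchant" (length 8)
Number of trigrams = 8 - 3 + 1 = 6
  Position 0: "mer"
  Position 1: "erc"
  Position 2: "rch"
  Position 3: "cha"
  Position 4: "han"
  Position 5: "ant"
Trigrams = "mer", "erc", "rch", "cha", "han", "ant"


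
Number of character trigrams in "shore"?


Word: "shore" (length 5)
Number of 3-grams = length - 3 + 1 = 5 - 3 + 1
= 3


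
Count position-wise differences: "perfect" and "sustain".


Comparing character by character (same length = 7):
  Pos 0: 'p' vs 's' !=
  Pos 1: 'e' vs 'u' !=
  Pos 2: 'r' vs 's' !=
  Pos 3: 'f' vs 't' !=
  Pos 4: 'e' vs 'a' !=
  Pos 5: 'c' vs 'i' !=
  Pos 6: 't' vs 'n' !=
Hamming distance = 7


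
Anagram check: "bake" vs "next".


Word 1: "bake" → sorted: abek
Word 2: "next" → sorted: entx
Same letters? abek != entx
Anagram = No


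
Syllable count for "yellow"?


Word: "yellow"
Syllable breakdown: yel | low
Counting: 2 parts
= 2 syllables


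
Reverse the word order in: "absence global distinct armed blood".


Original: "absence global distinct armed blood"
Words (1..n): absence | global | distinct | armed | blood
Reversed (n..1): blood | armed | distinct | global | absence
Result = "blood armed distinct global absence"


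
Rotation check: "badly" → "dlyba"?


Word: "badly", Candidate: "dlyba"
Method: check if candidate is substring of word+word
"badlybadly" contains "dlyba"? Yes
Is rotation = Yes


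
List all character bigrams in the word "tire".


Word: "tire" (length 4)
Number of bigrams = 4 - 2 + 1 = 3
  Position 0: "ti"
  Position 1: "ir"
  Position 2: "re"
Bigrams = "ti", "ir", "re"


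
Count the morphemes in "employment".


Word: "employment"
Morphemes: employ | -ment
Each morpheme carries meaning
= 2 morphemes


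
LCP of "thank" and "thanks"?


Word 1: "thank"
Word 2: "thanks"
Comparing from start:
  Pos 0: 't' == 't'
  Pos 1: 'h' == 'h'
  Pos 2: 'a' == 'a'
  Pos 3: 'n' == 'n'
  Pos 4: 'k' == 'k'
LCP = "thank" (length 5)


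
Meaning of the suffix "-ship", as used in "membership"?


Suffix: -ship
As in: membership -> member + -ship
Meaning = state / position


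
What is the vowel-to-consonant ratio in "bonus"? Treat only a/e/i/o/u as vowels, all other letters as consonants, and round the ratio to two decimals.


Word: "bonus"
Vowels (a,e,i,o,u): 2
Consonants: 3
Ratio = 2/3
= 0.67


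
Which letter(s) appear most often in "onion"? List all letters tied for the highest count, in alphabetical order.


Word: "onion"
Letter counts:
  'i': 1
  'n': 2
  'o': 2
Maximum count = 2
Most frequent = 'n', 'o' (2 times each)


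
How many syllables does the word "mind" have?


Word: "mind"
Syllable breakdown: mind
Counting: 1 part
= 1 syllable


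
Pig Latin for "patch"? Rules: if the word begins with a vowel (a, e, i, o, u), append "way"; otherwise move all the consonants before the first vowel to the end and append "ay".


Word: "patch"
Starts with consonant(s) → move to end, add 'ay'
Consonant cluster: "p"
Pig Latin = "atchpay"


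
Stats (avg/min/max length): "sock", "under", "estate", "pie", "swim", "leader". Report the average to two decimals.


Lengths: "sock"=4, "under"=5, "estate"=6, "pie"=3, "swim"=4, "leader"=6
Sum = 28, Count = 6
Average = 28/6 = 4.67
= avg=4.67, min=3, max=6


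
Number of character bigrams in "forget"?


Word: "forget" (length 6)
Number of 2-grams = length - 2 + 1 = 6 - 2 + 1
= 5


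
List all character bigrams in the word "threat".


Word: "threat" (length 6)
Number of bigrams = 6 - 2 + 1 = 5
  Position 0: "th"
  Position 1: "hr"
  Position 2: "re"
  Position 3: "ea"
  Position 4: "at"
Bigrams = "th", "hr", "re", "ea", "at"


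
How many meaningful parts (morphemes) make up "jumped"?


Word: "jumped"
Morphemes: jump / -ed
Each morpheme carries meaning
= 2 morphemes


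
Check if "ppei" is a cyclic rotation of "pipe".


Word: "pipe", Candidate: "ppei"
Method: check if candidate is substring of word+word
"pipepipe" contains "ppei"? No
Is rotation = No


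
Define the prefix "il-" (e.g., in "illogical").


Prefix: il-
Example: illogical = il- + logical
Meaning = not


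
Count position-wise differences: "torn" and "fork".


Comparing character by character (same length = 4):
  Pos 0: 't' vs 'f' !=
  Pos 1: 'o' vs 'o' =
  Pos 2: 'r' vs 'r' =
  Pos 3: 'n' vs 'k' !=
Hamming distance = 2


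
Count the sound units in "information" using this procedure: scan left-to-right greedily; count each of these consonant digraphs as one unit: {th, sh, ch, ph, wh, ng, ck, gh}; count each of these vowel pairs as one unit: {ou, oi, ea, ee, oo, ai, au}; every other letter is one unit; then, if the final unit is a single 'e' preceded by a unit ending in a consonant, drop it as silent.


Word: "information" (11 letters)
Left-to-right scan:
  1. 'i' (letter)
  2. 'n' (letter)
  3. 'f' (letter)
  4. 'o' (letter)
  5. 'r' (letter)
  6. 'm' (letter)
  7. 'a' (letter)
  8. 't' (letter)
  9. 'i' (letter)
  10. 'o' (letter)
  11. 'n' (letter)
Units from scan: 11
Sound units = 11 units


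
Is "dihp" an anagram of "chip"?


Word 1: "chip" → sorted: chip
Word 2: "dihp" → sorted: dhip
Same letters? chip != dhip
Anagram = No


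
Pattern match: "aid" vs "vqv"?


Pattern of "aid": [0, 1, 2]
Pattern of "vqv": [0, 1, 0]
Patterns do not match
Same pattern = No


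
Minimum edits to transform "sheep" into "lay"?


Word 1: "sheep" (length 5)
Word 2: "lay" (length 3)
One optimal edit sequence (insert/delete/substitute each cost 1):
  1. delete 's'  (+1)
  2. delete 'h'  (+1)
  3. substitute 'e' -> 'l'  (+1)
  4. substitute 'e' -> 'a'  (+1)
  5. substitute 'p' -> 'y'  (+1)
Total edit operations: 5
Edit distance = 5


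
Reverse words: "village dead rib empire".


Original: "village dead rib empire"
Words (1..n): village | dead | rib | empire
Reversed (n..1): empire | rib | dead | village
Result = "empire rib dead village"


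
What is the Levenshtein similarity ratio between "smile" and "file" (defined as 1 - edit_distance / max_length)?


Word 1: "smile" (length 5)
Word 2: "file" (length 4)
One optimal edit sequence:
  1. delete 's'  (+1)
  2. substitute 'm' -> 'f'  (+1)
  3. keep 'i'
  4. keep 'l'
  5. keep 'e'
Edit distance = 2
Max length = max(5, 4) = 5
Similarity = 1 - 2/5
= 0.6000


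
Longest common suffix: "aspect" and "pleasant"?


Word 1: "aspect"
Word 2: "pleasant"
Comparing from end:
  Pos -1: 't' == 't'
  Pos -2: 'c' != 'n' (stop)
LCS = "t" (length 1)


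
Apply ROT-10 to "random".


Word: "random"
Shift: 10
Each letter → (letter + shift) mod 26:
  'r' (17) + 10 = 1 → 'b'
  'a' (0) + 10 = 10 → 'k'
  'n' (13) + 10 = 23 → 'x'
  'd' (3) + 10 = 13 → 'n'
  'o' (14) + 10 = 24 → 'y'
  'm' (12) + 10 = 22 → 'w'
Result = "bkxnyw"


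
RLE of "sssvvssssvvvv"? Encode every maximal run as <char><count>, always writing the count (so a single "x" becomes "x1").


String: "sssvvssssvvvv"
Scanning for consecutive runs:
  's' x 3
  'v' x 2
  's' x 4
  'v' x 4
RLE = "s3v2s4v4"


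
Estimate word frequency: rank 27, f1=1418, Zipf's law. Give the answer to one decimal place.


Zipf's law: f(r) = f(1) / r
f(1) = 1418
f(27) = 1418 / 27
= 52.5 occurrences


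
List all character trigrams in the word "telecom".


Word: "telecom" (length 7)
Number of trigrams = 7 - 3 + 1 = 5
  Position 0: "tel"
  Position 1: "ele"
  Position 2: "lec"
  Position 3: "eco"
  Position 4: "com"
Trigrams = "tel", "ele", "lec", "eco", "com"


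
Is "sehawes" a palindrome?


Word: "sehawes"
Reversed: "sewahes"
Forward == Backward? sehawes != sewahes
Palindrome = No


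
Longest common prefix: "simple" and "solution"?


Word 1: "simple"
Word 2: "solution"
Comparing from start:
  Pos 0: 's' == 's'
  Pos 1: 'i' != 'o' (stop)
LCP = "s" (length 1)


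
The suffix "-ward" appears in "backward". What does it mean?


Suffix: -ward
Example: backward = back + -ward
Meaning = in the direction of


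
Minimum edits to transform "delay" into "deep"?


Word 1: "delay" (length 5)
Word 2: "deep" (length 4)
One optimal edit sequence (insert/delete/substitute each cost 1):
  1. keep 'd'
  2. keep 'e'
  3. delete 'l'  (+1)
  4. substitute 'a' -> 'e'  (+1)
  5. substitute 'y' -> 'p'  (+1)
Total edit operations: 3
Edit distance = 3


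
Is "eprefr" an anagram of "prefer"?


Word 1: "prefer" → sorted: eefprr
Word 2: "eprefr" → sorted: eefprr
Same letters? eefprr == eefprr
Anagram = Yes


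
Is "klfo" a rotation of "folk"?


Word: "folk", Candidate: "klfo"
Method: check if candidate is substring of word+word
"folkfolk" contains "klfo"? No
Is rotation = No


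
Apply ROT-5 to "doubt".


Word: "doubt"
Shift: 5
Each letter → (letter + shift) mod 26:
  'd' (3) + 5 = 8 → 'i'
  'o' (14) + 5 = 19 → 't'
  'u' (20) + 5 = 25 → 'z'
  'b' (1) + 5 = 6 → 'g'
  't' (19) + 5 = 24 → 'y'
Result = "itzgy"


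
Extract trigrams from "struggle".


Word: "struggle" (length 8)
Number of trigrams = 8 - 3 + 1 = 6
  Position 0: "str"
  Position 1: "tru"
  Position 2: "rug"
  Position 3: "ugg"
  Position 4: "ggl"
  Position 5: "gle"
Trigrams = "str", "tru", "rug", "ugg", "ggl", "gle"


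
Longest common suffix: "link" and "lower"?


Word 1: "link"
Word 2: "lower"
Comparing from end:
  Pos -1: 'k' != 'r' (stop)
LCS = "" (length 0)


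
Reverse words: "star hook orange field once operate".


Original: "star hook orange field once operate"
Words (1..n): star | hook | orange | field | once | operate
Reversed (n..1): operate | once | field | orange | hook | star
Result = "operate once field orange hook star"


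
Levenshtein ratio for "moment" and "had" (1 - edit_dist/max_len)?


Word 1: "moment" (length 6)
Word 2: "had" (length 3)
One optimal edit sequence:
  1. delete 'm'  (+1)
  2. delete 'o'  (+1)
  3. delete 'm'  (+1)
  4. substitute 'e' -> 'h'  (+1)
  5. substitute 'n' -> 'a'  (+1)
  6. substitute 't' -> 'd'  (+1)
Edit distance = 6
Max length = max(6, 3) = 6
Similarity = 1 - 6/6
= 0.0000


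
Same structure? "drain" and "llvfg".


Pattern of "drain": [0, 1, 2, 3, 4]
Pattern of "llvfg": [0, 0, 1, 2, 3]
Patterns do not match
Same pattern = No


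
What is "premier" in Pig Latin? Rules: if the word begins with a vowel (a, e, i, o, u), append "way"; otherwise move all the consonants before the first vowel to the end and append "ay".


Word: "premier"
Starts with consonant(s) → move to end, add 'ay'
Consonant cluster: "pr"
Pig Latin = "emierpray"


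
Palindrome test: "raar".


Word: "raar"
Reversed: "raar"
Forward == Backward? raar == raar
Palindrome = Yes


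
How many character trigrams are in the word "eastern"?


Word: "eastern" (length 7)
Number of 3-grams = length - 3 + 1 = 7 - 3 + 1
= 5


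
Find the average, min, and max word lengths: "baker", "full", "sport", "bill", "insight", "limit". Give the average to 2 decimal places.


Lengths: "baker"=5, "full"=4, "sport"=5, "bill"=4, "insight"=7, "limit"=5
Sum = 30, Count = 6
Average = 30/6 = 5.00
= avg=5.00, min=4, max=7


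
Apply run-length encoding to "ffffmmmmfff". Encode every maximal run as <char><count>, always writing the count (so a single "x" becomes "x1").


String: "ffffmmmmfff"
Scanning for consecutive runs:
  'f' x 4
  'm' x 4
  'f' x 3
RLE = "f4m4f3"


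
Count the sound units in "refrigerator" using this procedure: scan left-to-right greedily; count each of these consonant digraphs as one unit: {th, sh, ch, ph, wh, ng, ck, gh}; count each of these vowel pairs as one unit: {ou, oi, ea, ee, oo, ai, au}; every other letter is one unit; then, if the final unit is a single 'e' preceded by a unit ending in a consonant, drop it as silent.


Word: "refrigerator" (12 letters)
Left-to-right scan:
  (1) 'r' (letter)
  (2) 'e' (letter)
  (3) 'f' (letter)
  (4) 'r' (letter)
  (5) 'i' (letter)
  (6) 'g' (letter)
  (7) 'e' (letter)
  (8) 'r' (letter)
  (9) 'a' (letter)
  (10) 't' (letter)
  (11) 'o' (letter)
  (12) 'r' (letter)
Units from scan: 12
Sound units = 12 units


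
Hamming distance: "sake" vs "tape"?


Comparing character by character (same length = 4):
  Pos 0: 's' vs 't' !=
  Pos 1: 'a' vs 'a' =
  Pos 2: 'k' vs 'p' !=
  Pos 3: 'e' vs 'e' =
Hamming distance = 2


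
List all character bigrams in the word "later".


Word: "later" (length 5)
Number of bigrams = 5 - 2 + 1 = 4
  Position 0: "la"
  Position 1: "at"
  Position 2: "te"
  Position 3: "er"
Bigrams = "la", "at", "te", "er"


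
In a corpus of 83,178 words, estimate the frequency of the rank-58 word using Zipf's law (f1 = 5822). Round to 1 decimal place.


Zipf's law: f(r) = f(1) / r
f(1) = 5822
f(58) = 5822 / 58
= 100.4 occurrences


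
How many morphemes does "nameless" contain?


Word: "nameless"
Morphemes: name / -less
Each morpheme carries meaning
= 2 morphemes


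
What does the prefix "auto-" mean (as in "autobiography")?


Prefix: auto-
As in: autobiography -> auto- + biography
Meaning = self


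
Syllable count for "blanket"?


Word: "blanket"
Syllable breakdown: blan-ket
Counting: 2 parts
= 2 syllables


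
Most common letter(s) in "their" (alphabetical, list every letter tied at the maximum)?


Word: "their"
Letter counts:
  'e': 1
  'h': 1
  'i': 1
  'r': 1
  't': 1
Maximum count = 1
Most frequent = 'e', 'h', 'i', 'r', 't' (1 time each)


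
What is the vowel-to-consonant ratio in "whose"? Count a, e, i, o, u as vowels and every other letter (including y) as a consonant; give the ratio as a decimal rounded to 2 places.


Word: "whose"
Vowels (a,e,i,o,u): 2
Consonants: 3
Ratio = 2/3
= 0.67


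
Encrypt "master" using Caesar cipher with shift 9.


Word: "master"
Shift: 9
Each letter → (letter + shift) mod 26:
  'm' (12) + 9 = 21 → 'v'
  'a' (0) + 9 = 9 → 'j'
  's' (18) + 9 = 1 → 'b'
  't' (19) + 9 = 2 → 'c'
  'e' (4) + 9 = 13 → 'n'
  'r' (17) + 9 = 0 → 'a'
Result = "vjbcna"


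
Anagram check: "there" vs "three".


Word 1: "there" → sorted: eehrt
Word 2: "three" → sorted: eehrt
Same letters? eehrt == eehrt
Anagram = Yes


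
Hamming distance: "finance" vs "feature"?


Comparing character by character (same length = 7):
  Pos 0: 'f' vs 'f' =
  Pos 1: 'i' vs 'e' !=
  Pos 2: 'n' vs 'a' !=
  Pos 3: 'a' vs 't' !=
  Pos 4: 'n' vs 'u' !=
  Pos 5: 'c' vs 'r' !=
  Pos 6: 'e' vs 'e' =
Hamming distance = 5


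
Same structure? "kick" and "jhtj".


Pattern of "kick": [0, 1, 2, 0]
Pattern of "jhtj": [0, 1, 2, 0]
Patterns match
Same pattern = Yes


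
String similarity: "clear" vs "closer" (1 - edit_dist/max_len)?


Word 1: "clear" (length 5)
Word 2: "closer" (length 6)
One optimal edit sequence:
  1. keep 'c'
  2. keep 'l'
  3. insert 'o'  (+1)
  4. substitute 'e' -> 's'  (+1)
  5. substitute 'a' -> 'e'  (+1)
  6. keep 'r'
Edit distance = 3
Max length = max(5, 6) = 6
Similarity = 1 - 3/6
= 0.5000


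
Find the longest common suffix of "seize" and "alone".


Word 1: "seize"
Word 2: "alone"
Comparing from end:
  Pos -1: 'e' == 'e'
  Pos -2: 'z' != 'n' (stop)
LCS = "e" (length 1)


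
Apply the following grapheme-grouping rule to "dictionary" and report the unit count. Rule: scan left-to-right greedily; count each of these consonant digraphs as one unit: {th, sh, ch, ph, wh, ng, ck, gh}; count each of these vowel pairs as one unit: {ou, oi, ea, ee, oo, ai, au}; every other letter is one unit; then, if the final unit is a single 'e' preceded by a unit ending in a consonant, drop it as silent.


Word: "dictionary" (10 letters)
Left-to-right scan:
  (1) 'd' (letter)
  (2) 'i' (letter)
  (3) 'c' (letter)
  (4) 't' (letter)
  (5) 'i' (letter)
  (6) 'o' (letter)
  (7) 'n' (letter)
  (8) 'a' (letter)
  (9) 'r' (letter)
  (10) 'y' (letter)
Units from scan: 10
Sound units = 10 units


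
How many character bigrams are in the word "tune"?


Word: "tune" (length 4)
Number of 2-grams = length - 2 + 1 = 4 - 2 + 1
= 3


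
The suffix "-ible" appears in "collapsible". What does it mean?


Suffix: -ible
Example: collapsible = collapse + -ible, with a spelling change
Meaning = capable of


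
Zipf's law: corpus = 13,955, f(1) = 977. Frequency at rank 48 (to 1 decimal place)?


Zipf's law: f(r) = f(1) / r
f(1) = 977
f(48) = 977 / 48
= 20.4 occurrences


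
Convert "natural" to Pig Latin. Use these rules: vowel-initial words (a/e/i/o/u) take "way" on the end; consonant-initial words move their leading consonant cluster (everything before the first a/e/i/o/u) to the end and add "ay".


Word: "natural"
Starts with consonant(s) → move to end, add 'ay'
Consonant cluster: "n"
Pig Latin = "aturalnay"


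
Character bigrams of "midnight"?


Word: "midnight" (length 8)
Number of bigrams = 8 - 2 + 1 = 7
  Position 0: "mi"
  Position 1: "id"
  Position 2: "dn"
  Position 3: "ni"
  Position 4: "ig"
  Position 5: "gh"
  Position 6: "ht"
Bigrams = "mi", "id", "dn", "ni", "ig", "gh", "ht"


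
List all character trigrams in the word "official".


Word: "official" (length 8)
Number of trigrams = 8 - 3 + 1 = 6
  Position 0: "off"
  Position 1: "ffi"
  Position 2: "fic"
  Position 3: "ici"
  Position 4: "cia"
  Position 5: "ial"
Trigrams = "off", "ffi", "fic", "ici", "cia", "ial"


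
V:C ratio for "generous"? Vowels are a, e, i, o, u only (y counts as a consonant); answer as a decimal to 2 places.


Word: "generous"
Vowels (a,e,i,o,u): 4
Consonants: 4
Ratio = 4/4
= 1.00


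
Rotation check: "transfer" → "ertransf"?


Word: "transfer", Candidate: "ertransf"
Method: check if candidate is substring of word+word
"transfertransfer" contains "ertransf"? Yes
Is rotation = Yes


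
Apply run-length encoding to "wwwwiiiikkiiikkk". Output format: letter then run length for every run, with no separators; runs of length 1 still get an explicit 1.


String: "wwwwiiiikkiiikkk"
Scanning for consecutive runs:
  'w' x 4
  'i' x 4
  'k' x 2
  'i' x 3
  'k' x 3
RLE = "w4i4k2i3k3"


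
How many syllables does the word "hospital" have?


Word: "hospital"
Syllable breakdown: hos | pi | tal
Counting: 3 parts
= 3 syllables


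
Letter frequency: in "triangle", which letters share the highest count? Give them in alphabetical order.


Word: "triangle"
Letter counts:
  'a': 1
  'e': 1
  'g': 1
  'i': 1
  'l': 1
  'n': 1
  'r': 1
  't': 1
Maximum count = 1
Most frequent = 'a', 'e', 'g', 'i', 'l', 'n', 'r', 't' (1 time each)


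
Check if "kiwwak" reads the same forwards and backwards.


Word: "kiwwak"
Reversed: "kawwik"
Forward == Backward? kiwwak != kawwik
Palindrome = No


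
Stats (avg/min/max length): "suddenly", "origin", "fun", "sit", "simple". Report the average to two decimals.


Lengths: "suddenly"=8, "origin"=6, "fun"=3, "sit"=3, "simple"=6
Sum = 26, Count = 5
Average = 26/5 = 5.20
= avg=5.20, min=3, max=8


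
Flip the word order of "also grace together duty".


Original: "also grace together duty"
Words (1..n): also | grace | together | duty
Reversed (n..1): duty | together | grace | also
Result = "duty together grace also"


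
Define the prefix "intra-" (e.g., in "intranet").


Prefix: intra-
Example: intranet = intra- + net
Meaning = within


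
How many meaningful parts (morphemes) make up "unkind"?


Word: "unkind"
Morphemes: un- + kind
Each morpheme carries meaning
= 2 morphemes


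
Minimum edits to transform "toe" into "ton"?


Word 1: "toe" (length 3)
Word 2: "ton" (length 3)
One optimal edit sequence (insert/delete/substitute each cost 1):
  1. keep 't'
  2. keep 'o'
  3. substitute 'e' -> 'n'  (+1)
Total edit operations: 1
Edit distance = 1


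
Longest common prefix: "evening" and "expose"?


Word 1: "evening"
Word 2: "expose"
Comparing from start:
  Pos 0: 'e' == 'e'
  Pos 1: 'v' != 'x' (stop)
LCP = "e" (length 1)


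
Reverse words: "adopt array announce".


Original: "adopt array announce"
Words (1..n): adopt | array | announce
Reversed (n..1): announce | array | adopt
Result = "announce array adopt"


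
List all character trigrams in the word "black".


Word: "black" (length 5)
Number of trigrams = 5 - 3 + 1 = 3
  Position 0: "bla"
  Position 1: "lac"
  Position 2: "ack"
Trigrams = "bla", "lac", "ack"


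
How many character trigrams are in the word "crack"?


Word: "crack" (length 5)
Number of 3-grams = length - 3 + 1 = 5 - 3 + 1
= 3


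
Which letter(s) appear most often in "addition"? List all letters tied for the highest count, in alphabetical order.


Word: "addition"
Letter counts:
  'a': 1
  'd': 2
  'i': 2
  'n': 1
  'o': 1
  't': 1
Maximum count = 2
Most frequent = 'd', 'i' (2 times each)


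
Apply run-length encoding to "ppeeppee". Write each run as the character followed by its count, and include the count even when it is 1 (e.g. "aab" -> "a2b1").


String: "ppeeppee"
Scanning for consecutive runs:
  'p' x 2
  'e' x 2
  'p' x 2
  'e' x 2
RLE = "p2e2p2e2"


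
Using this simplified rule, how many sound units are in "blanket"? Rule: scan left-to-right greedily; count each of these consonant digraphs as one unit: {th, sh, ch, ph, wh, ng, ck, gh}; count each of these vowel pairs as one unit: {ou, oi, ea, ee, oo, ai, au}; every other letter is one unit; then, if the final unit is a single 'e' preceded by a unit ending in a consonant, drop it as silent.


Word: "blanket" (7 letters)
Left-to-right scan:
  (1) 'b' (letter)
  (2) 'l' (letter)
  (3) 'a' (letter)
  (4) 'n' (letter)
  (5) 'k' (letter)
  (6) 'e' (letter)
  (7) 't' (letter)
Units from scan: 7
Sound units = 7 units


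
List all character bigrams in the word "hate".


Word: "hate" (length 4)
Number of bigrams = 4 - 2 + 1 = 3
  Position 0: "ha"
  Position 1: "at"
  Position 2: "te"
Bigrams = "ha", "at", "te"


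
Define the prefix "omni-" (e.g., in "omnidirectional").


Prefix: omni-
As in: omnidirectional -> omni- + directional
Meaning = all


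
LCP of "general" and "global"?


Word 1: "general"
Word 2: "global"
Comparing from start:
  Pos 0: 'g' == 'g'
  Pos 1: 'e' != 'l' (stop)
LCP = "g" (length 1)


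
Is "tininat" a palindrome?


Word: "tininat"
Reversed: "taninit"
Forward == Backward? tininat != taninit
Palindrome = No


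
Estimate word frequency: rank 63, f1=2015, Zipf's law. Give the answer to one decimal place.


Zipf's law: f(r) = f(1) / r
f(1) = 2015
f(63) = 2015 / 63
= 32.0 occurrences


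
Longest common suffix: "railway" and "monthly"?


Word 1: "railway"
Word 2: "monthly"
Comparing from end:
  Pos -1: 'y' == 'y'
  Pos -2: 'a' != 'l' (stop)
LCS = "y" (length 1)


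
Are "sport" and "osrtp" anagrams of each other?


Word 1: "sport" → sorted: oprst
Word 2: "osrtp" → sorted: oprst
Same letters? oprst == oprst
Anagram = Yes


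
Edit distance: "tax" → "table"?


Word 1: "tax" (length 3)
Word 2: "table" (length 5)
One optimal edit sequence (insert/delete/substitute each cost 1):
  1. keep 't'
  2. keep 'a'
  3. insert 'b'  (+1)
  4. insert 'l'  (+1)
  5. substitute 'x' -> 'e'  (+1)
Total edit operations: 3
Edit distance = 3


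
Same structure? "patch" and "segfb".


Pattern of "patch": [0, 1, 2, 3, 4]
Pattern of "segfb": [0, 1, 2, 3, 4]
Patterns match
Same pattern = Yes


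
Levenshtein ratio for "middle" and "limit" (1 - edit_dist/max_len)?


Word 1: "middle" (length 6)
Word 2: "limit" (length 5)
One optimal edit sequence:
  1. substitute 'm' -> 'l'  (+1)
  2. keep 'i'
  3. delete 'd'  (+1)
  4. substitute 'd' -> 'm'  (+1)
  5. substitute 'l' -> 'i'  (+1)
  6. substitute 'e' -> 't'  (+1)
Edit distance = 5
Max length = max(6, 5) = 6
Similarity = 1 - 5/6
= 0.1667


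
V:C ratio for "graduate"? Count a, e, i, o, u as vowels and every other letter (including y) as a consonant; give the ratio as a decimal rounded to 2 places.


Word: "graduate"
Vowels (a,e,i,o,u): 4
Consonants: 4
Ratio = 4/4
= 1.00


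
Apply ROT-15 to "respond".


Word: "respond"
Shift: 15
Each letter → (letter + shift) mod 26:
  'r' (17) + 15 = 6 → 'g'
  'e' (4) + 15 = 19 → 't'
  's' (18) + 15 = 7 → 'h'
  'p' (15) + 15 = 4 → 'e'
  'o' (14) + 15 = 3 → 'd'
  'n' (13) + 15 = 2 → 'c'
  'd' (3) + 15 = 18 → 's'
Result = "gthedcs"


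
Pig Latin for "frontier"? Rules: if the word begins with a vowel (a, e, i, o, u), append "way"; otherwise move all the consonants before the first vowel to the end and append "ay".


Word: "frontier"
Starts with consonant(s) → move to end, add 'ay'
Consonant cluster: "fr"
Pig Latin = "ontierfray"


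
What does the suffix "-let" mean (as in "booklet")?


Suffix: -let
Example: booklet (book + -let)
Meaning = small


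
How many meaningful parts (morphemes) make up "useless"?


Word: "useless"
Morphemes: use / -less
Each morpheme carries meaning
= 2 morphemes


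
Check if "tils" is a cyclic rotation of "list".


Word: "list", Candidate: "tils"
Method: check if candidate is substring of word+word
"listlist" contains "tils"? No
Is rotation = No


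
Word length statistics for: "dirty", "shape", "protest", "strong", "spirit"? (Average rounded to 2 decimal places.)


Lengths: "dirty"=5, "shape"=5, "protest"=7, "strong"=6, "spirit"=6
Sum = 29, Count = 5
Average = 29/5 = 5.80
= avg=5.80, min=5, max=7


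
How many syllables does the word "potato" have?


Word: "potato"
Syllable breakdown: po · ta · to
Counting: 3 parts
= 3 syllables


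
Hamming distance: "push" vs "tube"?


Comparing character by character (same length = 4):
  Pos 0: 'p' vs 't' !=
  Pos 1: 'u' vs 'u' =
  Pos 2: 's' vs 'b' !=
  Pos 3: 'h' vs 'e' !=
Hamming distance = 3


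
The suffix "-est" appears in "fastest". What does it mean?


Suffix: -est
Example: fastest (fast + -est)
Meaning = most


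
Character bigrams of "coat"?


Word: "coat" (length 4)
Number of bigrams = 4 - 2 + 1 = 3
  Position 0: "co"
  Position 1: "oa"
  Position 2: "at"
Bigrams = "co", "oa", "at"


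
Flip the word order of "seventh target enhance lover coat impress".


Original: "seventh target enhance lover coat impress"
Words (1..n): seventh | target | enhance | lover | coat | impress
Reversed (n..1): impress | coat | lover | enhance | target | seventh
Result = "impress coat lover enhance target seventh"


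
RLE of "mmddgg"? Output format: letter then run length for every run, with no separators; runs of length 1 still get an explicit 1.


String: "mmddgg"
Scanning for consecutive runs:
  'm' x 2
  'd' x 2
  'g' x 2
RLE = "m2d2g2"


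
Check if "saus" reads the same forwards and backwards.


Word: "saus"
Reversed: "suas"
Forward == Backward? saus != suas
Palindrome = No


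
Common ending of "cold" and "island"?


Word 1: "cold"
Word 2: "island"
Comparing from end:
  Pos -1: 'd' == 'd'
  Pos -2: 'l' != 'n' (stop)
LCS = "d" (length 1)


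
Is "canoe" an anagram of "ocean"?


Word 1: "ocean" → sorted: aceno
Word 2: "canoe" → sorted: aceno
Same letters? aceno == aceno
Anagram = Yes


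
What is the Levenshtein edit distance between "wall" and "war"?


Word 1: "wall" (length 4)
Word 2: "war" (length 3)
One optimal edit sequence (insert/delete/substitute each cost 1):
  1. keep 'w'
  2. keep 'a'
  3. delete 'l'  (+1)
  4. substitute 'l' -> 'r'  (+1)
Total edit operations: 2
Edit distance = 2


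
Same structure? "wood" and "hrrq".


Pattern of "wood": [0, 1, 1, 2]
Pattern of "hrrq": [0, 1, 1, 2]
Patterns match
Same pattern = Yes


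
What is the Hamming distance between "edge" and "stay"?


Comparing character by character (same length = 4):
  Pos 0: 'e' vs 's' !=
  Pos 1: 'd' vs 't' !=
  Pos 2: 'g' vs 'a' !=
  Pos 3: 'e' vs 'y' !=
Hamming distance = 4


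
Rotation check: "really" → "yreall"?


Word: "really", Candidate: "yreall"
Method: check if candidate is substring of word+word
"reallyreally" contains "yreall"? Yes
Is rotation = Yes


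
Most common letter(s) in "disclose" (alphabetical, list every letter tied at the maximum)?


Word: "disclose"
Letter counts:
  'c': 1
  'd': 1
  'e': 1
  'i': 1
  'l': 1
  'o': 1
  's': 2
Maximum count = 2
Most frequent = 's' (2 times each)


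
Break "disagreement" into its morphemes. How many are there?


Word: "disagreement"
Morphemes: dis- / agree / -ment
Each morpheme carries meaning
= 3 morphemes


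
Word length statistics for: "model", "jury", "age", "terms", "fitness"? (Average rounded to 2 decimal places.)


Lengths: "model"=5, "jury"=4, "age"=3, "terms"=5, "fitness"=7
Sum = 24, Count = 5
Average = 24/5 = 4.80
= avg=4.80, min=3, max=7


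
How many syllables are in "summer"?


Word: "summer"
Syllable breakdown: sum-mer
Counting: 2 parts
= 2 syllables


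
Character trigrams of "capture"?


Word: "capture" (length 7)
Number of trigrams = 7 - 3 + 1 = 5
  Position 0: "cap"
  Position 1: "apt"
  Position 2: "ptu"
  Position 3: "tur"
  Position 4: "ure"
Trigrams = "cap", "apt", "ptu", "tur", "ure"


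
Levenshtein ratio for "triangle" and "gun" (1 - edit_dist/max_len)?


Word 1: "triangle" (length 8)
Word 2: "gun" (length 3)
One optimal edit sequence:
  1. delete 't'  (+1)
  2. delete 'r'  (+1)
  3. delete 'i'  (+1)
  4. delete 'a'  (+1)
  5. delete 'n'  (+1)
  6. keep 'g'
  7. substitute 'l' -> 'u'  (+1)
  8. substitute 'e' -> 'n'  (+1)
Edit distance = 7
Max length = max(8, 3) = 8
Similarity = 1 - 7/8
= 0.1250


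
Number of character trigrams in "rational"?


Word: "rational" (length 8)
Number of 3-grams = length - 3 + 1 = 8 - 3 + 1
= 6


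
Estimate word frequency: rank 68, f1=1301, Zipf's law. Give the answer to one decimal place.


Zipf's law: f(r) = f(1) / r
f(1) = 1301
f(68) = 1301 / 68
= 19.1 occurrences


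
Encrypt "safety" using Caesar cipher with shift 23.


Word: "safety"
Shift: 23
Each letter → (letter + shift) mod 26:
  's' (18) + 23 = 15 → 'p'
  'a' (0) + 23 = 23 → 'x'
  'f' (5) + 23 = 2 → 'c'
  'e' (4) + 23 = 1 → 'b'
  't' (19) + 23 = 16 → 'q'
  'y' (24) + 23 = 21 → 'v'
Result = "pxcbqv"


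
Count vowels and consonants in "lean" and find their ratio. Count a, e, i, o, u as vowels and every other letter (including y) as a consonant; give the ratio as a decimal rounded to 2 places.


Word: "lean"
Vowels (a,e,i,o,u): 2
Consonants: 2
Ratio = 2/2
= 1.00


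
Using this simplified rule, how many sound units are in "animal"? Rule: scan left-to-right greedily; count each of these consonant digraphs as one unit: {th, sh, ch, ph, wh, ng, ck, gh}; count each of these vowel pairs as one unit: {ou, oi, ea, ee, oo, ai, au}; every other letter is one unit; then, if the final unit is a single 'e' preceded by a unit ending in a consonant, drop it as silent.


Word: "animal" (6 letters)
Left-to-right scan:
  (1) 'a' (letter)
  (2) 'n' (letter)
  (3) 'i' (letter)
  (4) 'm' (letter)
  (5) 'a' (letter)
  (6) 'l' (letter)
Units from scan: 6
Sound units = 6 units


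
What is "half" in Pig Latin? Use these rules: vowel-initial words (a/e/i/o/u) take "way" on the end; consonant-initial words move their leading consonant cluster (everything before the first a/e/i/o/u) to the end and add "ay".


Word: "half"
Starts with consonant(s) → move to end, add 'ay'
Consonant cluster: "h"
Pig Latin = "alfhay"


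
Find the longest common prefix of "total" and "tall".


Word 1: "total"
Word 2: "tall"
Comparing from start:
  Pos 0: 't' == 't'
  Pos 1: 'o' != 'a' (stop)
LCP = "t" (length 1)


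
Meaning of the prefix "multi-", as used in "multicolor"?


Prefix: multi-
Example: multicolor = multi- + color
Meaning = many


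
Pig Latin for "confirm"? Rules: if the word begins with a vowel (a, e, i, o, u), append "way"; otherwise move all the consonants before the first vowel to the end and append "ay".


Word: "confirm"
Starts with consonant(s) → move to end, add 'ay'
Consonant cluster: "c"
Pig Latin = "onfirmcay"


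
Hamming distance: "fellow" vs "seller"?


Comparing character by character (same length = 6):
  Pos 0: 'f' vs 's' !=
  Pos 1: 'e' vs 'e' =
  Pos 2: 'l' vs 'l' =
  Pos 3: 'l' vs 'l' =
  Pos 4: 'o' vs 'e' !=
  Pos 5: 'w' vs 'r' !=
Hamming distance = 3


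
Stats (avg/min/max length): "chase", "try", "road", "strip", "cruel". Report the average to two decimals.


Lengths: "chase"=5, "try"=3, "road"=4, "strip"=5, "cruel"=5
Sum = 22, Count = 5
Average = 22/5 = 4.40
= avg=4.40, min=3, max=5
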